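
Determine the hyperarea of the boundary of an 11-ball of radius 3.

The surface area of an n-ball is 2π^(n/2) r^(n-1) / Γ(n/2). For n=11, r=3: 139968·π^5/35 ≈ 1.2238e+06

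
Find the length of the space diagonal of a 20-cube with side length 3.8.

d = √(3.8² + 3.8² + ... + 3.8²) [20 terms] = √(20·3.8²) = 3.8√20 ≈ 16.9941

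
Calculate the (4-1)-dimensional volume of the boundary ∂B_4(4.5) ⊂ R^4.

|∂B_4(4.5)| = 729·π^2/4 ≈ 1798.74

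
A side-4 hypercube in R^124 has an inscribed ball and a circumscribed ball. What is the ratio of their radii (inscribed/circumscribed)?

r_in = 4/2 (half the side); r_out = 4√124/2 (half the diagonal). Ratio = 1/√124 ≈ 0.0898027.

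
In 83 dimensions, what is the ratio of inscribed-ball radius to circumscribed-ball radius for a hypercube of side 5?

Ratio = (s/2)/(s√83/2) = 83^(-1/2) ≈ 0.109764.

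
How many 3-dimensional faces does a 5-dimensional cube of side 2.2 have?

Number of 3-faces = C(5,3) · 2^(5-3) = 10 · 4 = 40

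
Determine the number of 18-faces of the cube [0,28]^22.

An n-cube has C(n,k)·2^(n-k) k-faces. Here C(22,18)·2^4 = 7315·16 = 117040.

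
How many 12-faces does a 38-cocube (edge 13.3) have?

Number of 12-faces = 2^(12+1) · C(38,12+1) = 8192 · 5414950296 = 44359272824832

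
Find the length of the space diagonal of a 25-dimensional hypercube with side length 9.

d = √(9² + 9² + ... + 9²) [25 terms] = √(25·9²) = 9√25 = 45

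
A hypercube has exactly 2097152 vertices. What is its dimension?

2^n = 2097152 ⇒ n = log_2(2097152) = 21.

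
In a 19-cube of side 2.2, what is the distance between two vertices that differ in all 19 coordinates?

Diagonal = √19 · 2.2 ≈ 9.58958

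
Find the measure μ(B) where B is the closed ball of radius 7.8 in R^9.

Volume = π^{9/2}·(7.8)^9/Γ(11/2) ≈ 3.52508e+08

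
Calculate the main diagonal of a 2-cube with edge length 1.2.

||(1.2,1.2,...,1.2)|| = √(2)·1.2 ≈ 1.69706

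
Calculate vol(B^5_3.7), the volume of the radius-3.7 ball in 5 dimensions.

The n-ball volume is π^(n/2)·r^n/Γ(n/2+1). With n=5, r=3.7: V ≈ 3650.12.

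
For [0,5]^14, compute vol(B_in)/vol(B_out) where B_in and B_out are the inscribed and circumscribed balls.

V_in / V_out = (r_in/r_out)^14 = (1/√14)^14 = 14^(-14/2) ≈ 9.48645e-09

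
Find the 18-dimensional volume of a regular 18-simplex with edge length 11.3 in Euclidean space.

V_18 = √(19) · 11.3^18 / (18! · 2^(18/2)) ≈ 11.9999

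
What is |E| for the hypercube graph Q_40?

Number of 1-faces = C(40,1)·2^(40-1) = 40·549755813888 = 21990232555520.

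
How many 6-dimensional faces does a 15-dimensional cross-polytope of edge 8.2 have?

An n-cross-polytope has 2^(k+1)·C(n,k+1) k-faces. Here 2^7·C(15,7) = 128·6435 = 823680.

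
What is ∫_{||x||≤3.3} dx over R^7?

Volume = π^{7/2}·(3.3)^7/Γ(9/2) ≈ 20136.2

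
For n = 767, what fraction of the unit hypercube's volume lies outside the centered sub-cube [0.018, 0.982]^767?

The inner cube has side 1-2·0.018 = 0.964 and volume (0.964)^767 ≈ 6.125e-13, so the shell holds 1 - 6.125e-13 of the volume.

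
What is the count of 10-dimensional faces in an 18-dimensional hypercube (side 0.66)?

An n-cube has C(n,k)·2^(n-k) k-faces. Here C(18,10)·2^8 = 43758·256 = 11202048.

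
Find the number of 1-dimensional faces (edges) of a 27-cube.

Number of 1-faces = C(27,1)·2^(27-1) = 27·67108864 = 1811939328.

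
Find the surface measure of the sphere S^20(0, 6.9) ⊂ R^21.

S_21(6.9) = 2·π^(21/2)·(6.9)^20 / Γ(21/2) ≈ 1.75287e+16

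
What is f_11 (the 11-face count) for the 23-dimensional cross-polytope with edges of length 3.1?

An n-cross-polytope has 2^(k+1)·C(n,k+1) k-faces. Here 2^12·C(23,12) = 4096·1352078 = 5538111488.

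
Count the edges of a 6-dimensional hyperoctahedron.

f_1(6-orthoplex) = 2^2 · (6 choose 2) = 60.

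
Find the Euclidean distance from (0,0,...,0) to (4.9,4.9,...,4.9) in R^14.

The space diagonal of an n-cube of side s is s√n. Here 4.9·√14 ≈ 18.3341.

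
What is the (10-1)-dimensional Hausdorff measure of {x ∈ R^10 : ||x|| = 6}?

S_10(6) = 2·π^(10/2)·(6)^9 / Γ(10/2) = 839808·π^5 ≈ 2.56998e+08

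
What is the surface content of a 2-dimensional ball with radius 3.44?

The surface area of an n-ball is 2π^(n/2) r^(n-1) / Γ(n/2). For n=2, r=3.44: 2πr = 2π·3.44 ≈ 21.6142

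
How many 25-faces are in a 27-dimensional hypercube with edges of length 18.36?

An n-cube has C(n,k)·2^(n-k) k-faces. Here C(27,25)·2^2 = 351·4 = 1404.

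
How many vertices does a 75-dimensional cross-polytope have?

Number of vertices = 2n = 150.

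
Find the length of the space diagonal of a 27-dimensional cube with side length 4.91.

||(4.91,4.91,...,4.91)|| = √(27)·4.91 ≈ 25.5131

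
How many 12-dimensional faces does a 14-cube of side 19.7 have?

Number of 12-faces = C(14,12) · 2^(14-12) = 91 · 4 = 364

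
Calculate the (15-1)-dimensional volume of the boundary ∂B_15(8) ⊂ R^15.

The surface area of an n-ball is 2π^(n/2) r^(n-1) / Γ(n/2). For n=15, r=8: 1125899906842624·π^7/135135 ≈ 2.51641e+13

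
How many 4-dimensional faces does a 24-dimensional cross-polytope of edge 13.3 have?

f_4(24-orthoplex) = 2^5 · (24 choose 5) = 1360128.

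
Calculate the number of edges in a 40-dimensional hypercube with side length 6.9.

Number of 1-faces = C(40,1)·2^(40-1) = 40·549755813888 = 21990232555520.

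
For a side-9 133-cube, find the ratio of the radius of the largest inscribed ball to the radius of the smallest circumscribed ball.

r_in / r_out = (9/2) / (9√133/2) = 1/√133 ≈ 0.086711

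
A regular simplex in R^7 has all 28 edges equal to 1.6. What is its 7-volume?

For a regular n-simplex with edge a, V = (a^n / n!)·√((n+1)/2^n). With a=1.6, n=7: V ≈ 0.00133153.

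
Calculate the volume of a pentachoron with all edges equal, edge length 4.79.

Volume = 4.79^4 · √(5/2^4) / 4! ≈ 12.2618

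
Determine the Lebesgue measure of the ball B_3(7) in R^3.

The n-ball volume is π^(n/2)·r^n/Γ(n/2+1). With n=3, r=7: V = 1372·π/3 ≈ 1436.76.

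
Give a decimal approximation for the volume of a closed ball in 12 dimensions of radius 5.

Volume = π^{12/2}·(5)^12/Γ(7) = 48828125·π^6/144 ≈ 3.25992e+08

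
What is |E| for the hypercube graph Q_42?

The 42-cube has n·2^(n-1) = 42·2^41 = 42·2199023255552 = 92358976733184 edges.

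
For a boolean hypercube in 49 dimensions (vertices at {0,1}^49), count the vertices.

Each vertex is a binary string of length 49, so there are 2^49 = 562949953421312.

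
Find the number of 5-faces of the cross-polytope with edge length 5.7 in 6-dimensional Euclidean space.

An n-cross-polytope has 2^(k+1)·C(n,k+1) k-faces. Here 2^6·C(6,6) = 64·1 = 64.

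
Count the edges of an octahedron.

Number of 1-faces = 2^(1+1) · C(3,1+1) = 4 · 3 = 12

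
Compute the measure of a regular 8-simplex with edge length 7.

Volume = 7^8 · √(9/2^8) / 8! ≈ 26.808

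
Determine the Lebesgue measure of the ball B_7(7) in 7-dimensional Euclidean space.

The n-ball volume is π^(n/2)·r^n/Γ(n/2+1). With n=7, r=7: V = 1882384·π^3/15 ≈ 3.89105e+06.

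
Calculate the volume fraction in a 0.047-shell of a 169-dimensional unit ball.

V(inner)/V(outer) = ((1-0.047)/1)^169 ≈ 0.0002929, so the shell fraction is 0.999707.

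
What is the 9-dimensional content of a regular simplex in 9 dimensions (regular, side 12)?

V_9 = √(10) · 12^9 / (9! · 2^(9/2)) ≈ 1987.16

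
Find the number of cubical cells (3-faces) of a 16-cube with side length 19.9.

Number of 3-faces = C(16,3) · 2^(16-3) = 560 · 8192 = 4587520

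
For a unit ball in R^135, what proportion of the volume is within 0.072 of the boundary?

V(inner)/V(outer) = ((1-0.072)/1)^135 ≈ 4.159e-05, so the shell fraction is 0.999958.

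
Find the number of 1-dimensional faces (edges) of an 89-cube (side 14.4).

Each of the 2^89 = 618970019642690137449562112 vertices has degree 89; total edges = 89·2^89/2 = 27544165874099711116505513984.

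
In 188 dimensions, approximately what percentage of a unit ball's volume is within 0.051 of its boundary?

1 - (1-0.051)^188 ≈ 0.999947 ≈ 99.9947%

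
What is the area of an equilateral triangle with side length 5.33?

Area = (√3/4) · 5.33² = 12.3014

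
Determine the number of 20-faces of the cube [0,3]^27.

An n-cube has C(n,k)·2^(n-k) k-faces. Here C(27,20)·2^7 = 888030·128 = 113667840.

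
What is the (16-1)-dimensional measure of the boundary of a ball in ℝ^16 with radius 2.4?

|∂B_16(2.4)| ≈ 1.90093e+06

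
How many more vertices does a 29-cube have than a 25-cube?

The 29-cube has 2^29 = 536870912 vertices. The 25-cube has 2^25 = 33554432 vertices. Difference: 536870912 - 33554432 = 503316480.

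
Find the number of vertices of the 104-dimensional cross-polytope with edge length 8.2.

The vertices are ±e_1, ..., ±e_104, so there are 2·104 = 208.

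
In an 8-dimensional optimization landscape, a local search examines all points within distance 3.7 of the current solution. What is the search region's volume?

V_8(3.7) = π^(8/2) · (3.7)^8 / Γ(8/2 + 1) ≈ 142561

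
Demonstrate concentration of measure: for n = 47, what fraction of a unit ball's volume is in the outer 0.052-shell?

1 - (1-0.052)^47 ≈ 0.918718 ≈ 91.87%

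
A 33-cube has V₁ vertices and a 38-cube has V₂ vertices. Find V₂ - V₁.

V₁ = 2^33 = 8589934592. V₂ = 2^38 = 274877906944. V₂ - V₁ = 266287972352.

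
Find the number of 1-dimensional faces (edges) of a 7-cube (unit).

The 7-cube has n·2^(n-1) = 7·2^6 = 7·64 = 448 edges.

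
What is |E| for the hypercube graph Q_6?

Each of the 2^6 = 64 vertices has degree 6; total edges = 6·2^6/2 = 192.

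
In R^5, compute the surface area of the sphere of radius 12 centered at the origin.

S_5(12) = 2·π^(5/2)·(12)^4 / Γ(5/2) = 55296·π^2 ≈ 545750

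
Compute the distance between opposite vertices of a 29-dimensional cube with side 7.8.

The space diagonal of an n-cube of side s is s√n. Here 7.8·√29 ≈ 42.0043.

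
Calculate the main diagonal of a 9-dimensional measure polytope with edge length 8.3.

d = √(8.3² + 8.3² + ... + 8.3²) [9 terms] = √(9·8.3²) = 8.3√9 = 24.9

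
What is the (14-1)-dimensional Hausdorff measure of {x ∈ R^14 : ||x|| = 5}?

The surface area of an n-ball is 2π^(n/2) r^(n-1) / Γ(n/2). For n=14, r=5: 244140625·π^7/72 ≈ 1.02413e+10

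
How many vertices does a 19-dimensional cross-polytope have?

Number of vertices = 2n = 38.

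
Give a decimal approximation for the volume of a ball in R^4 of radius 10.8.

The n-ball volume is π^(n/2)·r^n/Γ(n/2+1). With n=4, r=10.8: V ≈ 67137.4.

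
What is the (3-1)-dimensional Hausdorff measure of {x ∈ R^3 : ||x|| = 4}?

S = n·V_n(r)/r = 3·V_3(4)/4 (volume-to-surface relation), giving 4πr² = 4π·(4)² ≈ 201.062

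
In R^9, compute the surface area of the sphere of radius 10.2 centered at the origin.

S_9(10.2) = 2·π^(9/2)·(10.2)^8 / Γ(9/2) ≈ 3.47826e+09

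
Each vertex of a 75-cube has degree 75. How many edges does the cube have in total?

The 75-cube has n·2^(n-1) = 75·2^74 = 75·18889465931478580854784 = 1416709944860893564108800 edges.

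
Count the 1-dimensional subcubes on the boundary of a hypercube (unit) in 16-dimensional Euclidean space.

Number of 1-faces = C(16,1) · 2^(16-1) = 16 · 32768 = 524288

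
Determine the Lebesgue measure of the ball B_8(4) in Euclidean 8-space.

V = 8192·π^4/3 ≈ 265992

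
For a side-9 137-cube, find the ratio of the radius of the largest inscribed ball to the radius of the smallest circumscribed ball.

r_in = 9/2 (half the side); r_out = 9√137/2 (half the diagonal). Ratio = 1/√137 ≈ 0.0854358.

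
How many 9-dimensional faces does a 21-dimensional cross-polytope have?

f_9(21-orthoplex) = 2^10 · (21 choose 10) = 361181184.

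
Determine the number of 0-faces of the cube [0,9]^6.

An n-cube has C(n,k)·2^(n-k) k-faces. Here C(6,0)·2^6 = 1·64 = 64.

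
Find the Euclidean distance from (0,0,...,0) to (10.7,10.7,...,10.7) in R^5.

||(10.7,10.7,...,10.7)|| = √(5)·10.7 ≈ 23.9259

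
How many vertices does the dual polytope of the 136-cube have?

Number of vertices = 2n = 272.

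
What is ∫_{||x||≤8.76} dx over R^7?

Volume = π^{7/2}·(8.76)^7/Γ(9/2) ≈ 1.87029e+07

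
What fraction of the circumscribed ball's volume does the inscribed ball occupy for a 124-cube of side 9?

The radii are 9/2 and 9√124/2, so the volume ratio is (1/√124)^124 = 124^{-124/2} ≈ 1.61382e-130.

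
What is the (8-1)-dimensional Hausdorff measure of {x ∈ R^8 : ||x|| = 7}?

|∂B_8(7)| = 823543·π^4/3 ≈ 2.67402e+07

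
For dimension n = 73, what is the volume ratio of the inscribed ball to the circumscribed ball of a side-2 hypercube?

Volume scales as r^n, and r_in/r_out = 1/√73, giving (1/√73)^73 ≈ 9.74351e-69.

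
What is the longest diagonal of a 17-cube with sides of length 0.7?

d = √(0.7² + 0.7² + ... + 0.7²) [17 terms] = √(17·0.7²) = 0.7√17 ≈ 2.88617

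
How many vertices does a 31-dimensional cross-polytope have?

Number of vertices = 2n = 62.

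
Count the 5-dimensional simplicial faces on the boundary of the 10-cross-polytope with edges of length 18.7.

Each 5-face is the convex hull of 6 vertices, one chosen as ±e_i from each of 6 distinct axes: 2^6·C(10,6) = 13440.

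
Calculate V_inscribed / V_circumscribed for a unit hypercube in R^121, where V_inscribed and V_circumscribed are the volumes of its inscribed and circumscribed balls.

Volume scales as r^n, and r_in/r_out = 1/√121, giving (1/√121)^121 ≈ 9.80585e-127.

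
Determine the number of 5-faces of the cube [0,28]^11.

An n-cube has C(n,k)·2^(n-k) k-faces. Here C(11,5)·2^6 = 462·64 = 29568.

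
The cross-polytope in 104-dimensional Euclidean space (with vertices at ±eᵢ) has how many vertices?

Number of vertices = 2n = 208.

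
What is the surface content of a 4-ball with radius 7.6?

|∂B_4(7.6)| ≈ 8665.04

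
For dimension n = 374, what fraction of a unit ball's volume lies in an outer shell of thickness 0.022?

1 - (1-0.022)^374 ≈ 0.999756 ≈ 99.9756%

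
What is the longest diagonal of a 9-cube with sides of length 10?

The space diagonal of an n-cube of side s is s√n. Here 10·√9 = 30.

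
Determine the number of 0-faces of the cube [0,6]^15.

Number of 0-faces = C(15,0) · 2^(15-0) = 1 · 32768 = 32768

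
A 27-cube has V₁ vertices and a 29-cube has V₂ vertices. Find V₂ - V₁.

V₁ = 2^27 = 134217728. V₂ = 2^29 = 536870912. V₂ - V₁ = 402653184.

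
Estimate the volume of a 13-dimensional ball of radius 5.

Volume = π^{13/2}·(5)^13/Γ(15/2) = 31250000000·π^6/27027 ≈ 1.11161e+09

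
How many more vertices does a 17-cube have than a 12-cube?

The 17-cube has 2^17 = 131072 vertices. The 12-cube has 2^12 = 4096 vertices. Difference: 131072 - 4096 = 126976.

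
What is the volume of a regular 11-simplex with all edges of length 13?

For a regular n-simplex with edge a, V = (a^n / n!)·√((n+1)/2^n). With a=13, n=11: V ≈ 3436.74.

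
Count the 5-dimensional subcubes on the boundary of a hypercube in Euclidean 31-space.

f_5(31-cube) = (31 choose 5) · 2^26 = 11402534191104.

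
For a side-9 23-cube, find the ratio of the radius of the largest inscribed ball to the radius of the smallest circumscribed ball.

Ratio = (s/2)/(s√23/2) = 23^(-1/2) ≈ 0.208514.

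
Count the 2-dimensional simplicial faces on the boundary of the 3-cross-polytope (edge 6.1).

f_2(3-orthoplex) = 2^3 · (3 choose 3) = 8.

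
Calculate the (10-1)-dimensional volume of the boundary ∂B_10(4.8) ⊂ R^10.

S_10(4.8) = 2·π^(10/2)·(4.8)^9 / Γ(10/2) ≈ 3.44937e+07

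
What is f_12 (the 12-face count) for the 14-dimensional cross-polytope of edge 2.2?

Number of 12-faces = 2^(12+1) · C(14,12+1) = 8192 · 14 = 114688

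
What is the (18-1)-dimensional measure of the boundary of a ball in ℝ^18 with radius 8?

The surface area of an n-ball is 2π^(n/2) r^(n-1) / Γ(n/2). For n=18, r=8: 35184372088832·π^9/315 ≈ 3.32957e+15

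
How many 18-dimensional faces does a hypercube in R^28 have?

f_18(28-cube) = (28 choose 18) · 2^10 = 13438064640.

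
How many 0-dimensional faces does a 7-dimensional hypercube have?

Number of 0-faces = C(7,0) · 2^(7-0) = 1 · 128 = 128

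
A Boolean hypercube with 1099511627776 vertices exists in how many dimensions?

2^n = 1099511627776 ⇒ n = log_2(1099511627776) = 40.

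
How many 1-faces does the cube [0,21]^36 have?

An n-cube has n·2^(n-1) edges. With n = 36: 36·34359738368 = 1236950581248.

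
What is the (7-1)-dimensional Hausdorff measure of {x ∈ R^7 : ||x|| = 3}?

S = n·V_n(r)/r = 7·V_7(3)/3 (volume-to-surface relation), giving 3888·π^3/5 ≈ 24110.5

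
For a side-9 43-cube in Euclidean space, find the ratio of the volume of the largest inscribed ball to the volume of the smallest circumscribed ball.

The radii are 9/2 and 9√43/2, so the volume ratio is (1/√43)^43 = 43^{-43/2} ≈ 7.59326e-36.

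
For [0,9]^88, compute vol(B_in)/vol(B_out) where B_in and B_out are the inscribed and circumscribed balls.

The radii are 9/2 and 9√88/2, so the volume ratio is (1/√88)^88 = 88^{-88/2} ≈ 2.7718e-86.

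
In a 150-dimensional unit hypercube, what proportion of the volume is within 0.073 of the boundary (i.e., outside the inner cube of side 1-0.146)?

The inner cube has side 1-2·0.073 = 0.854 and volume (0.854)^150 ≈ 5.232e-11, so the shell holds 1 - 5.232e-11 of the volume.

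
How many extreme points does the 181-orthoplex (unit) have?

Number of vertices = 2n = 362.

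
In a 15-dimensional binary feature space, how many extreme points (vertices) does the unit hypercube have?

Each vertex is a binary string of length 15, so there are 2^15 = 32768.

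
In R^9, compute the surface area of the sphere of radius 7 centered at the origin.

|∂B_9(7)| = 26353376·π^4/15 ≈ 1.71137e+08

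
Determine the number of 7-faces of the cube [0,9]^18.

f_7(18-cube) = (18 choose 7) · 2^11 = 65175552.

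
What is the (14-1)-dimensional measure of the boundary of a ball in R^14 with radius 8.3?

S = n·V_n(r)/r = 14·V_14(8.3)/8.3 (volume-to-surface relation), giving 7.44324e+12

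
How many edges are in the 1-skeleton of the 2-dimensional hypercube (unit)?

Number of 1-faces = C(2,1)·2^(2-1) = 2·2 = 4.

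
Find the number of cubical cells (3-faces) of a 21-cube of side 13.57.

Number of 3-faces = C(21,3) · 2^(21-3) = 1330 · 262144 = 348651520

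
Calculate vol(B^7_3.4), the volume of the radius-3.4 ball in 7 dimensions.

The n-ball volume is π^(n/2)·r^n/Γ(n/2+1). With n=7, r=3.4: V ≈ 24816.1.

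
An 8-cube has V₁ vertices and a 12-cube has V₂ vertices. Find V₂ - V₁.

V₁ = 2^8 = 256. V₂ = 2^12 = 4096. V₂ - V₁ = 3840.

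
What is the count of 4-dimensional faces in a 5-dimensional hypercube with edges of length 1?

Number of 4-faces = C(5,4) · 2^(5-4) = 5 · 2 = 10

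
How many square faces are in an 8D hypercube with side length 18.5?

Number of 2-faces = C(8,2) · 2^(8-2) = 28 · 64 = 1792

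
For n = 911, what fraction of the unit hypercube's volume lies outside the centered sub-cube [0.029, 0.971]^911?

1 - (1 - 2·0.029)^911 = 1 - 0.942^911 ≈ 1 - 2.293e-24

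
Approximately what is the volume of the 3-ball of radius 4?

V = 256·π/3 ≈ 268.083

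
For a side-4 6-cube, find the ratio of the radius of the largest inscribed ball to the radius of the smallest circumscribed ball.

Ratio = (s/2)/(s√6/2) = 6^(-1/2) ≈ 0.408248.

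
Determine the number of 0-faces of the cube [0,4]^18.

An n-cube has C(n,k)·2^(n-k) k-faces. Here C(18,0)·2^18 = 1·262144 = 262144.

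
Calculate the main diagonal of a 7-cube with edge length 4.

Diagonal = √7 · 4 ≈ 10.583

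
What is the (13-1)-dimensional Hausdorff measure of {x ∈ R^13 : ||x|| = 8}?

|∂B_13(8)| = 8796093022208·π^6/10395 ≈ 8.13513e+11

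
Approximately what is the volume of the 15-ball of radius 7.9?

The n-ball volume is π^(n/2)·r^n/Γ(n/2+1). With n=15, r=7.9: V ≈ 1.11131e+13.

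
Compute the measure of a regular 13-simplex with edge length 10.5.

Volume = 10.5^13 · √(14/2^13) / 13! ≈ 125.184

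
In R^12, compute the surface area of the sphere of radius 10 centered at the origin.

The surface area of an n-ball is 2π^(n/2) r^(n-1) / Γ(n/2). For n=12, r=10: 5000000000·π^6/3 ≈ 1.60232e+12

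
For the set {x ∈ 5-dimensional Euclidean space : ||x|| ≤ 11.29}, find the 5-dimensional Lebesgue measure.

The n-ball volume is π^(n/2)·r^n/Γ(n/2+1). With n=5, r=11.29: V ≈ 965535.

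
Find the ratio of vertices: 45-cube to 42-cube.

The 45-cube has 2^45 = 35184372088832 vertices. The 42-cube has 2^42 = 4398046511104 vertices. Ratio: 35184372088832/4398046511104 = 8.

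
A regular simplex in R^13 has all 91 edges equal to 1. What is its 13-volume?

V = (1^13 / 13!) · √((13+1) / 2^13) ≈ 6.63879e-12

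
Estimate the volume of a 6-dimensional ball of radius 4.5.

Volume = π^{6/2}·(4.5)^6/Γ(4) = 177147·π^3/128 ≈ 42911.5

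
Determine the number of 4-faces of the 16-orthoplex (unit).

Number of 4-faces = 2^(4+1) · C(16,4+1) = 32 · 4368 = 139776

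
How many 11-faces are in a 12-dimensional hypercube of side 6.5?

Choose 11 of 12 axes to span the face (C(12,11) = 12 ways), then fix each of the remaining 1 coordinate at one of its two extreme values (2^1 = 2 ways): 12·2 = 24.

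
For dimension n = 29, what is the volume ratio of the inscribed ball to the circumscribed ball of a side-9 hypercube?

V_in / V_out = (r_in/r_out)^29 = (1/√29)^29 = 29^(-29/2) ≈ 6.24064e-22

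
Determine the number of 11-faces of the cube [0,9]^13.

Number of 11-faces = C(13,11) · 2^(13-11) = 78 · 4 = 312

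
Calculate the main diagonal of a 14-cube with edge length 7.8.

||(7.8,7.8,...,7.8)|| = √(14)·7.8 ≈ 29.1849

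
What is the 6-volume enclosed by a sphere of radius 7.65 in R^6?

The n-ball volume is π^(n/2)·r^n/Γ(n/2+1). With n=6, r=7.65: V ≈ 1.03578e+06.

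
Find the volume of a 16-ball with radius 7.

The n-ball volume is π^(n/2)·r^n/Γ(n/2+1). With n=16, r=7: V = 4747561509943·π^8/5760 ≈ 7.82073e+12.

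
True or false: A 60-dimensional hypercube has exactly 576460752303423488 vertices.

False. The 60-cube has 2^60 = 1152921504606846976 vertices.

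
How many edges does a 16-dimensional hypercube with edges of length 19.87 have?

Number of 1-faces = C(16,1)·2^(16-1) = 16·32768 = 524288.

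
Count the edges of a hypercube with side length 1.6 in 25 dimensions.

An n-cube has n·2^(n-1) edges. With n = 25: 25·16777216 = 419430400.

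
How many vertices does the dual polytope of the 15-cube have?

Number of vertices = 2n = 30.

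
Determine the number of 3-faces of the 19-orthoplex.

Each 3-face is the convex hull of 4 vertices, one chosen as ±e_i from each of 4 distinct axes: 2^4·C(19,4) = 62016.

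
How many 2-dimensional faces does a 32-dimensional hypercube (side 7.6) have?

Number of 2-faces = C(32,2) · 2^(32-2) = 496 · 1073741824 = 532575944704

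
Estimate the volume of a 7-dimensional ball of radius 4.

V_7(4) = π^(7/2) · (4)^7 / Γ(7/2 + 1) = 262144·π^3/105 ≈ 77410.6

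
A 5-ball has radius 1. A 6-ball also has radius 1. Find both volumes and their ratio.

V_5(1.0) ≈ 5.26379. V_6(1.0) ≈ 5.16771. Ratio V_5/V_6 ≈ 1.019.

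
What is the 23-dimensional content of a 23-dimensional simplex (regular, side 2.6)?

V = (2.6^23 / 23!) · √((23+1) / 2^23) ≈ 2.29168e-16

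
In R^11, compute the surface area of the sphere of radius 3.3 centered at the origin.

The surface area of an n-ball is 2π^(n/2) r^(n-1) / Γ(n/2). For n=11, r=3.3: 3.17422e+06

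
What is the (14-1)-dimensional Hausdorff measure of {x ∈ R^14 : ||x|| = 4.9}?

S = n·V_n(r)/r = 14·V_14(4.9)/4.9 (volume-to-surface relation), giving 7.87582e+09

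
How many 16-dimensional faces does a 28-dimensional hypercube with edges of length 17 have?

f_16(28-cube) = (28 choose 16) · 2^12 = 124607508480.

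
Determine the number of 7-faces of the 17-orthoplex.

Each 7-face is the convex hull of 8 vertices, one chosen as ±e_i from each of 8 distinct axes: 2^8·C(17,8) = 6223360.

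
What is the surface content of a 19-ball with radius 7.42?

S = n·V_n(r)/r = 19·V_19(7.42)/7.42 (volume-to-surface relation), giving 4.11729e+15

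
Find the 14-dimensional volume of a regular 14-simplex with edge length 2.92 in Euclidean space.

V = (2.92^14 / 14!) · √((14+1) / 2^14) ≈ 1.13707e-06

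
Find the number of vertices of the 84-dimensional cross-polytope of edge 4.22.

An n-cross-polytope has 2n vertices; here n = 84, giving 168.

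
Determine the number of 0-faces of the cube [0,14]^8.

Number of 0-faces = C(8,0) · 2^(8-0) = 1 · 256 = 256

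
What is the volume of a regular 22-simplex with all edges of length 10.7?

For a regular n-simplex with edge a, V = (a^n / n!)·√((n+1)/2^n). With a=10.7, n=22: V ≈ 0.0923019.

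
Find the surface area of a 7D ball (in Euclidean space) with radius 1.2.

|∂B_7(1.2)| ≈ 98.7565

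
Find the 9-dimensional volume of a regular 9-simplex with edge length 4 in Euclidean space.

V = (4^9 / 9!) · √((9+1) / 2^9) ≈ 0.100958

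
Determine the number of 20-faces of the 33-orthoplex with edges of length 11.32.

Number of 20-faces = 2^(20+1) · C(33,20+1) = 2097152 · 354817320 = 744105852272640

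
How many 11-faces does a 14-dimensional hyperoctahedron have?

Each 11-face is the convex hull of 12 vertices, one chosen as ±e_i from each of 12 distinct axes: 2^12·C(14,12) = 372736.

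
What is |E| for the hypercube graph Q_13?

Each of the 2^13 = 8192 vertices has degree 13; total edges = 13·2^13/2 = 53248.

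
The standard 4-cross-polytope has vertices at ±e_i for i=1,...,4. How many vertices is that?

Number of vertices = 2n = 8.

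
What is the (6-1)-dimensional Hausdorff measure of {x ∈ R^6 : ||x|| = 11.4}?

S = n·V_n(r)/r = 6·V_6(11.4)/11.4 (volume-to-surface relation), giving 5.96999e+06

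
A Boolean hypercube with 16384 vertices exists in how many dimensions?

Since 2^n = 16384, we have n = 14.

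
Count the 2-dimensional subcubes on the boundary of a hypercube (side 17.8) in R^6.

Number of 2-faces = C(6,2) · 2^(6-2) = 15 · 16 = 240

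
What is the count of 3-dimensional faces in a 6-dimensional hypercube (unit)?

Number of 3-faces = C(6,3) · 2^(6-3) = 20 · 8 = 160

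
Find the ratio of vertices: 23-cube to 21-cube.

The 23-cube has 2^23 = 8388608 vertices. The 21-cube has 2^21 = 2097152 vertices. Ratio: 8388608/2097152 = 4.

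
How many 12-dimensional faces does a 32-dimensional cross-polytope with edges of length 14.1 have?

f_12(32-orthoplex) = 2^13 · (32 choose 13) = 2845684531200.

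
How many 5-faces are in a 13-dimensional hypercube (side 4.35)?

Number of 5-faces = C(13,5) · 2^(13-5) = 1287 · 256 = 329472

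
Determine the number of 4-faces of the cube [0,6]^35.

f_4(35-cube) = (35 choose 4) · 2^31 = 112442243809280.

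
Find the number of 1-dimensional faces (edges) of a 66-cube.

The 66-cube has n·2^(n-1) = 66·2^65 = 66·36893488147419103232 = 2434970217729660813312 edges.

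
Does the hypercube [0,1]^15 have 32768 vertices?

True. The 15-cube has 2^15 = 32768 vertices.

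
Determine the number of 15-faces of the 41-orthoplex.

f_15(41-orthoplex) = 2^16 · (41 choose 16) = 6755283547324416.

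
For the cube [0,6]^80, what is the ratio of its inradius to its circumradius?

For an n-cube of any side s, the inradius is s/2 and the circumradius is s√n/2, so the ratio is 1/√80 ≈ 0.111803.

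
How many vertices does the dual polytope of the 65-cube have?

Number of vertices = 2n = 130.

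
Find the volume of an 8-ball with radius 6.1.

V_8(6.1) = π^(8/2) · (6.1)^8 / Γ(8/2 + 1) ≈ 7.78085e+06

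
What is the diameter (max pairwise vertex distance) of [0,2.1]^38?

Diagonal = √38 · 2.1 ≈ 12.9453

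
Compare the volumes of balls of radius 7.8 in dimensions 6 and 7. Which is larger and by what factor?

V_6(7.8) ≈ 1.16377e+06, V_7(7.8) ≈ 8.29932e+06. The 7-ball is larger by a factor of 7.131.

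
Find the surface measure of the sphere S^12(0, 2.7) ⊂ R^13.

S_13(2.7) = 2·π^(13/2)·(2.7)^12 / Γ(13/2) ≈ 1.77685e+06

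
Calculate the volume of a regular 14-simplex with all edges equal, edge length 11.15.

Volume = 11.15^14 · √(15/2^14) / 14! ≈ 159.322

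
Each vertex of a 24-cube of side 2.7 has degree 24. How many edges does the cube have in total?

The 24-cube has n·2^(n-1) = 24·2^23 = 24·8388608 = 201326592 edges.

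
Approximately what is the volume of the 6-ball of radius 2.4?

Volume = π^{6/2}·(2.4)^6/Γ(4) ≈ 987.565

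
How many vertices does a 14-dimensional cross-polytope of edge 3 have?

f_0(14-orthoplex) = 2^1 · (14 choose 1) = 28.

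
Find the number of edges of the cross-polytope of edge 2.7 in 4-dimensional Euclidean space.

Number of 1-faces = 2^(1+1) · C(4,1+1) = 4 · 6 = 24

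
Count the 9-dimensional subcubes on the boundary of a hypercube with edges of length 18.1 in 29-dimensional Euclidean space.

Choose 9 of 29 axes to span the face (C(29,9) = 10015005 ways), then fix each of the remaining 20 coordinates at one of its two extreme values (2^20 = 1048576 ways): 10015005·1048576 = 10501493882880.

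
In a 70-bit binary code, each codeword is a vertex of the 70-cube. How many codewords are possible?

Number of vertices = 2^70 = 1180591620717411303424.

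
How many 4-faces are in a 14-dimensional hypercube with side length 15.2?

Choose 4 of 14 axes to span the face (C(14,4) = 1001 ways), then fix each of the remaining 10 coordinates at one of its two extreme values (2^10 = 1024 ways): 1001·1024 = 1025024.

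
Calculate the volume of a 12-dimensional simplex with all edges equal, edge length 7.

For a regular n-simplex with edge a, V = (a^n / n!)·√((n+1)/2^n). With a=7, n=12: V ≈ 1.62791.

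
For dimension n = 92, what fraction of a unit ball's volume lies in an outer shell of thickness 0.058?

1 - (1-0.058)^92 ≈ 0.995901 ≈ 99.59%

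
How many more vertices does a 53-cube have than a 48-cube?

The 53-cube has 2^53 = 9007199254740992 vertices. The 48-cube has 2^48 = 281474976710656 vertices. Difference: 9007199254740992 - 281474976710656 = 8725724278030336.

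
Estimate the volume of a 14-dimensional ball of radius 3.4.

The n-ball volume is π^(n/2)·r^n/Γ(n/2+1). With n=14, r=3.4: V ≈ 1.65319e+07.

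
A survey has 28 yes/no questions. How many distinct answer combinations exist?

The 28-cube has 2^28 = 268435456 vertices.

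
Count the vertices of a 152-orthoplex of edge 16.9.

An n-cross-polytope has 2n vertices; here n = 152, giving 304.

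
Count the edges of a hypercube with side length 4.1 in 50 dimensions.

An n-cube has n·2^(n-1) edges. With n = 50: 50·562949953421312 = 28147497671065600.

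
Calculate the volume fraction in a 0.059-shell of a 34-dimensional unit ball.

Shell fraction = 1 - (1-0.059)^34 ≈ 0.873513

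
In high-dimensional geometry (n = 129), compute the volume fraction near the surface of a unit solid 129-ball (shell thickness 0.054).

1 - (1-0.054)^129 ≈ 0.999224 ≈ 99.92%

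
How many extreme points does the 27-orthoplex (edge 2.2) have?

The 27-dimensional cross-polytope has 2n = 2·27 = 54 vertices.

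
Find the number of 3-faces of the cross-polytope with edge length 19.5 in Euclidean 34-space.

Number of 3-faces = 2^(3+1) · C(34,3+1) = 16 · 46376 = 742016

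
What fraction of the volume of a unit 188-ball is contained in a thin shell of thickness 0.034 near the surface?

V(inner)/V(outer) = ((1-0.034)/1)^188 ≈ 0.001499, so the shell fraction is 0.998501.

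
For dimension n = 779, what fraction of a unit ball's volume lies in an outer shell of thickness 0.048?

1 - (1-0.048)^779 ≈ 1 - 2.281e-17 ≈ 100.000000%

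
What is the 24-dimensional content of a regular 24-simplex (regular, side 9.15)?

For a regular n-simplex with edge a, V = (a^n / n!)·√((n+1)/2^n). With a=9.15, n=24: V ≈ 0.000233352.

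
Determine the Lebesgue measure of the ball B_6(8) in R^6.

V_6(8) = π^(6/2) · (8)^6 / Γ(6/2 + 1) = 131072·π^3/3 ≈ 1.35468e+06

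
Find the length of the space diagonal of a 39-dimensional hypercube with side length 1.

d = √(1² + 1² + ... + 1²) [39 terms] = √(39·1²) = 1√39 ≈ 6.245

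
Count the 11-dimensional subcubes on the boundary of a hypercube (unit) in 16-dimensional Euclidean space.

Choose 11 of 16 axes to span the face (C(16,11) = 4368 ways), then fix each of the remaining 5 coordinates at one of its two extreme values (2^5 = 32 ways): 4368·32 = 139776.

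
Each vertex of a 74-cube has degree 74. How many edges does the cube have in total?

The 74-cube has n·2^(n-1) = 74·2^73 = 74·9444732965739290427392 = 698910239464707491627008 edges.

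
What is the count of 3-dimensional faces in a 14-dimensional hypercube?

Choose 3 of 14 axes to span the face (C(14,3) = 364 ways), then fix each of the remaining 11 coordinates at one of its two extreme values (2^11 = 2048 ways): 364·2048 = 745472.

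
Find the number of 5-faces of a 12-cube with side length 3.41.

f_5(12-cube) = (12 choose 5) · 2^7 = 101376.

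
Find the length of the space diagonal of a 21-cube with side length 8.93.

||(8.93,8.93,...,8.93)|| = √(21)·8.93 ≈ 40.9224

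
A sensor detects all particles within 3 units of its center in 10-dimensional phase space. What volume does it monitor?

The n-ball volume is π^(n/2)·r^n/Γ(n/2+1). With n=10, r=3: V = 19683·π^5/40 ≈ 150585.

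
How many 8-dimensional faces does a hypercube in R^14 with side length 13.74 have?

Number of 8-faces = C(14,8) · 2^(14-8) = 3003 · 64 = 192192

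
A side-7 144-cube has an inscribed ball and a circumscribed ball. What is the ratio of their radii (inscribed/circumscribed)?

r_in / r_out = (7/2) / (7√144/2) = 1/√144 ≈ 0.0833333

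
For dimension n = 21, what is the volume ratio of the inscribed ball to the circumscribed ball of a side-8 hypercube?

Volume scales as r^n, and r_in/r_out = 1/√21, giving (1/√21)^21 ≈ 1.30827e-14.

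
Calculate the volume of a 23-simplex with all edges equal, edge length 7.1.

Volume = 7.1^23 · √(24/2^23) / 23! ≈ 2.48147e-06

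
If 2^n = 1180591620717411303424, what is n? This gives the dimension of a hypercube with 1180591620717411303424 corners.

2^n = 1180591620717411303424 ⇒ n = log_2(1180591620717411303424) = 70.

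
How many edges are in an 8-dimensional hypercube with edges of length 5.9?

An n-cube has C(n,k)·2^(n-k) k-faces. Here C(8,1)·2^7 = 8·128 = 1024.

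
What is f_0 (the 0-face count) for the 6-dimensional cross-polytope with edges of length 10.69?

Number of 0-faces = 2^(0+1) · C(6,0+1) = 2 · 6 = 12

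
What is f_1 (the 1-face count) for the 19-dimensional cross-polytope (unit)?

f_1(19-orthoplex) = 2^2 · (19 choose 2) = 684.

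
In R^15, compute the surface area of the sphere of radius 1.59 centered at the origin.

The surface area of an n-ball is 2π^(n/2) r^(n-1) / Γ(n/2). For n=15, r=1.59: 3776.43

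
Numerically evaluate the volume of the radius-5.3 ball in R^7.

V_7(5.3) = π^(7/2) · (5.3)^7 / Γ(7/2 + 1) ≈ 555024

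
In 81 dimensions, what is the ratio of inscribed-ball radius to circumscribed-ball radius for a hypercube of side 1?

r_in / r_out = (1/2) / (1√81/2) = 1/√81 ≈ 0.111111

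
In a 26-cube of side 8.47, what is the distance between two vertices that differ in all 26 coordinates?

||(8.47,8.47,...,8.47)|| = √(26)·8.47 ≈ 43.1887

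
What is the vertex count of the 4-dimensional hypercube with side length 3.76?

The 4-cube has 2^4 = 16 vertices.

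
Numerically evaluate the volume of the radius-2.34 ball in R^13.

V_13(2.34) = π^(13/2) · (2.34)^13 / Γ(13/2 + 1) ≈ 57431.1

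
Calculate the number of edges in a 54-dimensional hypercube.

The 54-cube has n·2^(n-1) = 54·2^53 = 54·9007199254740992 = 486388759756013568 edges.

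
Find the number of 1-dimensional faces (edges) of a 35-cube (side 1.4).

Each of the 2^35 = 34359738368 vertices has degree 35; total edges = 35·2^35/2 = 601295421440.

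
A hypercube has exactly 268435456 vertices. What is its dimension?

2^n = 268435456 ⇒ n = log_2(268435456) = 28.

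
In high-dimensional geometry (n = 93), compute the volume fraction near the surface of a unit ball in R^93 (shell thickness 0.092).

1 - (1-0.092)^93 ≈ 0.999874 ≈ 99.9874%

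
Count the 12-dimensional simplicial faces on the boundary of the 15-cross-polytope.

Each 12-face is the convex hull of 13 vertices, one chosen as ±e_i from each of 13 distinct axes: 2^13·C(15,13) = 860160.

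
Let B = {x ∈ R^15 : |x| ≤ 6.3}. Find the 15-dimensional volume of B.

V_15(6.3) = π^(15/2) · (6.3)^15 / Γ(15/2 + 1) ≈ 3.72853e+11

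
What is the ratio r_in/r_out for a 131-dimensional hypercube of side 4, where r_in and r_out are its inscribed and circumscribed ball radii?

For an n-cube of any side s, the inradius is s/2 and the circumradius is s√n/2, so the ratio is 1/√131 ≈ 0.0873704.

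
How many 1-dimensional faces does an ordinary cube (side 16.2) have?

Number of 1-faces = C(3,1) · 2^(3-1) = 3 · 4 = 12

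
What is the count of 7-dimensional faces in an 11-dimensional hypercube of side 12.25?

An n-cube has C(n,k)·2^(n-k) k-faces. Here C(11,7)·2^4 = 330·16 = 5280.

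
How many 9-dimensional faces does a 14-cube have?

Choose 9 of 14 axes to span the face (C(14,9) = 2002 ways), then fix each of the remaining 5 coordinates at one of its two extreme values (2^5 = 32 ways): 2002·32 = 64064.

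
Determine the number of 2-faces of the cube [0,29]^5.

f_2(5-cube) = (5 choose 2) · 2^3 = 80.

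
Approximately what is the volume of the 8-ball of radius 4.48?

Volume = π^{8/2}·(4.48)^8/Γ(5) ≈ 658586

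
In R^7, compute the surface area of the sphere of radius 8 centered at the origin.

S_7(8) = 2·π^(7/2)·(8)^6 / Γ(7/2) = 4194304·π^3/15 ≈ 8.66998e+06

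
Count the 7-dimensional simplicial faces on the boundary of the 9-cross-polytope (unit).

f_7(9-orthoplex) = 2^8 · (9 choose 8) = 2304.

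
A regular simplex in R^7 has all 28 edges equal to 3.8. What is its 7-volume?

V_7 = √(8) · 3.8^7 / (7! · 2^(7/2)) ≈ 0.567538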